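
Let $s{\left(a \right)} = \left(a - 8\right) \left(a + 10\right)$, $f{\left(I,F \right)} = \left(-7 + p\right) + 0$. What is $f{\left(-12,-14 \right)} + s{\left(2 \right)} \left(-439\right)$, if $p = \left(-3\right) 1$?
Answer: $31598$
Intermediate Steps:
$p = -3$
$f{\left(I,F \right)} = -10$ ($f{\left(I,F \right)} = \left(-7 - 3\right) + 0 = -10 + 0 = -10$)
$s{\left(a \right)} = \left(-8 + a\right) \left(10 + a\right)$
$f{\left(-12,-14 \right)} + s{\left(2 \right)} \left(-439\right) = -10 + \left(-80 + 2^{2} + 2 \cdot 2\right) \left(-439\right) = -10 + \left(-80 + 4 + 4\right) \left(-439\right) = -10 - -31608 = -10 + 31608 = 31598$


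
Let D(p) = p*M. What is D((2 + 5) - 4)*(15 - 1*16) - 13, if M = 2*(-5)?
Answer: 17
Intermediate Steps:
M = -10
D(p) = -10*p (D(p) = p*(-10) = -10*p)
D((2 + 5) - 4)*(15 - 1*16) - 13 = (-10*((2 + 5) - 4))*(15 - 1*16) - 13 = (-10*(7 - 4))*(15 - 16) - 13 = -10*3*(-1) - 13 = -30*(-1) - 13 = 30 - 13 = 17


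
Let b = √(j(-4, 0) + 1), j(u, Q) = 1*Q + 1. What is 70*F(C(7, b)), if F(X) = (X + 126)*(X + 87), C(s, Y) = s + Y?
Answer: 875280 + 15890*√2 ≈ 8.9775e+5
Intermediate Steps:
j(u, Q) = 1 + Q (j(u, Q) = Q + 1 = 1 + Q)
b = √2 (b = √((1 + 0) + 1) = √(1 + 1) = √2 ≈ 1.4142)
C(s, Y) = Y + s
F(X) = (87 + X)*(126 + X) (F(X) = (126 + X)*(87 + X) = (87 + X)*(126 + X))
70*F(C(7, b)) = 70*(10962 + (√2 + 7)² + 213*(√2 + 7)) = 70*(10962 + (7 + √2)² + 213*(7 + √2)) = 70*(10962 + (7 + √2)² + (1491 + 213*√2)) = 70*(12453 + (7 + √2)² + 213*√2) = 871710 + 70*(7 + √2)² + 14910*√2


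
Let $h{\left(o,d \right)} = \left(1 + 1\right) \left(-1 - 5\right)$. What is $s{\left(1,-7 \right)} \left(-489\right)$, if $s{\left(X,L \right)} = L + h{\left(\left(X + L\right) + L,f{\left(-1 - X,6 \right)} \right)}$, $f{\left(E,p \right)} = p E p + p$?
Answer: $9291$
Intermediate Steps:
$f{\left(E,p \right)} = p + E p^{2}$ ($f{\left(E,p \right)} = E p p + p = E p^{2} + p = p + E p^{2}$)
$h{\left(o,d \right)} = -12$ ($h{\left(o,d \right)} = 2 \left(-6\right) = -12$)
$s{\left(X,L \right)} = -12 + L$ ($s{\left(X,L \right)} = L - 12 = -12 + L$)
$s{\left(1,-7 \right)} \left(-489\right) = \left(-12 - 7\right) \left(-489\right) = \left(-19\right) \left(-489\right) = 9291$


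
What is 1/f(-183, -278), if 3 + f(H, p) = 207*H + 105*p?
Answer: -1/67074 ≈ -1.4909e-5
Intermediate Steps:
f(H, p) = -3 + 105*p + 207*H (f(H, p) = -3 + (207*H + 105*p) = -3 + (105*p + 207*H) = -3 + 105*p + 207*H)
1/f(-183, -278) = 1/(-3 + 105*(-278) + 207*(-183)) = 1/(-3 - 29190 - 37881) = 1/(-67074) = -1/67074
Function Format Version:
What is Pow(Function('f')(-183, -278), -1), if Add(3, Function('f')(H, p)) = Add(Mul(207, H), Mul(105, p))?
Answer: Rational(-1, 67074) ≈ -1.4909e-5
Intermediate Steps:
Function('f')(H, p) = Add(-3, Mul(105, p), Mul(207, H)) (Function('f')(H, p) = Add(-3, Add(Mul(207, H), Mul(105, p))) = Add(-3, Add(Mul(105, p), Mul(207, H))) = Add(-3, Mul(105, p), Mul(207, H)))
Pow(Function('f')(-183, -278), -1) = Pow(Add(-3, Mul(105, -278), Mul(207, -183)), -1) = Pow(Add(-3, -29190, -37881), -1) = Pow(-67074, -1) = Rational(-1, 67074)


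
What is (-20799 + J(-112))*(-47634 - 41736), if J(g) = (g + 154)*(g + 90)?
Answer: 1941384510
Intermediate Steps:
J(g) = (90 + g)*(154 + g) (J(g) = (154 + g)*(90 + g) = (90 + g)*(154 + g))
(-20799 + J(-112))*(-47634 - 41736) = (-20799 + (13860 + (-112)**2 + 244*(-112)))*(-47634 - 41736) = (-20799 + (13860 + 12544 - 27328))*(-89370) = (-20799 - 924)*(-89370) = -21723*(-89370) = 1941384510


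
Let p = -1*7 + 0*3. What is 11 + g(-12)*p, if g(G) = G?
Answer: 95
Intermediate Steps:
p = -7 (p = -7 + 0 = -7)
11 + g(-12)*p = 11 - 12*(-7) = 11 + 84 = 95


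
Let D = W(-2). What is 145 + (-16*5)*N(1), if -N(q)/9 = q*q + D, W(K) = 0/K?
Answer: 865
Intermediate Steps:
W(K) = 0
D = 0
N(q) = -9*q**2 (N(q) = -9*(q*q + 0) = -9*(q**2 + 0) = -9*q**2)
145 + (-16*5)*N(1) = 145 + (-16*5)*(-9*1**2) = 145 - (-720) = 145 - 80*(-9) = 145 + 720 = 865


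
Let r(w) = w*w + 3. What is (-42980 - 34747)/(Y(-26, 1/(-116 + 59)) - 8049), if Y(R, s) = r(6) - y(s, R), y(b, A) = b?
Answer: 4430439/456569 ≈ 9.7038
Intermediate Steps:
r(w) = 3 + w² (r(w) = w² + 3 = 3 + w²)
Y(R, s) = 39 - s (Y(R, s) = (3 + 6²) - s = (3 + 36) - s = 39 - s)
(-42980 - 34747)/(Y(-26, 1/(-116 + 59)) - 8049) = (-42980 - 34747)/((39 - 1/(-116 + 59)) - 8049) = -77727/((39 - 1/(-57)) - 8049) = -77727/((39 - 1*(-1/57)) - 8049) = -77727/((39 + 1/57) - 8049) = -77727/(2224/57 - 8049) = -77727/(-456569/57) = -77727*(-57/456569) = 4430439/456569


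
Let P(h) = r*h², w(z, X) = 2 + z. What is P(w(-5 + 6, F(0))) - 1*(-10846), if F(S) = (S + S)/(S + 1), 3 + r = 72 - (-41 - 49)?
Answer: 12277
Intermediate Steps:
r = 159 (r = -3 + (72 - (-41 - 49)) = -3 + (72 - 1*(-90)) = -3 + (72 + 90) = -3 + 162 = 159)
F(S) = 2*S/(1 + S) (F(S) = (2*S)/(1 + S) = 2*S/(1 + S))
P(h) = 159*h²
P(w(-5 + 6, F(0))) - 1*(-10846) = 159*(2 + (-5 + 6))² - 1*(-10846) = 159*(2 + 1)² + 10846 = 159*3² + 10846 = 159*9 + 10846 = 1431 + 10846 = 12277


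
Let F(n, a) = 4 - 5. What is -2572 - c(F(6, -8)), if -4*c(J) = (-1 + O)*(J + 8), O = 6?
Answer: -10253/4 ≈ -2563.3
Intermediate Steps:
F(n, a) = -1
c(J) = -10 - 5*J/4 (c(J) = -(-1 + 6)*(J + 8)/4 = -5*(8 + J)/4 = -(40 + 5*J)/4 = -10 - 5*J/4)
-2572 - c(F(6, -8)) = -2572 - (-10 - 5/4*(-1)) = -2572 - (-10 + 5/4) = -2572 - 1*(-35/4) = -2572 + 35/4 = -10253/4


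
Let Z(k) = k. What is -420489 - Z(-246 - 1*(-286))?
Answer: -420529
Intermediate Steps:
-420489 - Z(-246 - 1*(-286)) = -420489 - (-246 - 1*(-286)) = -420489 - (-246 + 286) = -420489 - 1*40 = -420489 - 40 = -420529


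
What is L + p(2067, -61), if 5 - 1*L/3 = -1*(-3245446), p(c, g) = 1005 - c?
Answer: -9737385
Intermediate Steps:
L = -9736323 (L = 15 - (-3)*(-3245446) = 15 - 3*3245446 = 15 - 9736338 = -9736323)
L + p(2067, -61) = -9736323 + (1005 - 1*2067) = -9736323 + (1005 - 2067) = -9736323 - 1062 = -9737385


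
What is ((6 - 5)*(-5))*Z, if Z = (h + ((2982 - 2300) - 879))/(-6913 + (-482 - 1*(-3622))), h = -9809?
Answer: -50030/3773 ≈ -13.260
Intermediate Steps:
Z = 10006/3773 (Z = (-9809 + ((2982 - 2300) - 879))/(-6913 + (-482 - 1*(-3622))) = (-9809 + (682 - 879))/(-6913 + (-482 + 3622)) = (-9809 - 197)/(-6913 + 3140) = -10006/(-3773) = -10006*(-1/3773) = 10006/3773 ≈ 2.6520)
((6 - 5)*(-5))*Z = ((6 - 5)*(-5))*(10006/3773) = (1*(-5))*(10006/3773) = -5*10006/3773 = -50030/3773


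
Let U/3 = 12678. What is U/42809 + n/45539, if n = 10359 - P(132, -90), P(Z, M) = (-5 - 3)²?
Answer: 167134537/149959927 ≈ 1.1145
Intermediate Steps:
U = 38034 (U = 3*12678 = 38034)
P(Z, M) = 64 (P(Z, M) = (-8)² = 64)
n = 10295 (n = 10359 - 1*64 = 10359 - 64 = 10295)
U/42809 + n/45539 = 38034/42809 + 10295/45539 = 167134537/149959927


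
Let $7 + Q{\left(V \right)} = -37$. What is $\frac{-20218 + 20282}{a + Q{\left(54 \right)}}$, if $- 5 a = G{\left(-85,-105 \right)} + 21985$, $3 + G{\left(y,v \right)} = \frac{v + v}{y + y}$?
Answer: $- \frac{1088}{75491} \approx -0.014412$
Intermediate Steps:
$Q{\left(V \right)} = -44$ ($Q{\left(V \right)} = -7 - 37 = -44$)
$G{\left(y,v \right)} = -3 + \frac{v}{y}$ ($G{\left(y,v \right)} = -3 + \frac{v + v}{y + y} = -3 + \frac{2 v}{2 y} = -3 + 2 v \frac{1}{2 y} = -3 + \frac{v}{y}$)
$a = - \frac{74743}{17}$ ($a = - \frac{\left(-3 - \frac{105}{-85}\right) + 21985}{5} = - \frac{\left(-3 - - \frac{21}{17}\right) + 21985}{5} = - \frac{\left(-3 + \frac{21}{17}\right) + 21985}{5} = - \frac{- \frac{30}{17} + 21985}{5} = \left(- \frac{1}{5}\right) \frac{373715}{17} = - \frac{74743}{17} \approx -4396.6$)
$\frac{-20218 + 20282}{a + Q{\left(54 \right)}} = \frac{-20218 + 20282}{- \frac{74743}{17} - 44} = \frac{64}{- \frac{75491}{17}} = 64 \left(- \frac{17}{75491}\right) = - \frac{1088}{75491}$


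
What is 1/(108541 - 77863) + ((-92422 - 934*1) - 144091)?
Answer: -7284399065/30678 ≈ -2.3745e+5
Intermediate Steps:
1/(108541 - 77863) + ((-92422 - 934*1) - 144091) = 1/30678 + ((-92422 - 934) - 144091) = 1/30678 + (-93356 - 144091) = 1/30678 - 237447 = -7284399065/30678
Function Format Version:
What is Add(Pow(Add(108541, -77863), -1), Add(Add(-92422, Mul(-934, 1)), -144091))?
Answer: Rational(-7284399065, 30678) ≈ -2.3745e+5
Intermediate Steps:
Add(Pow(Add(108541, -77863), -1), Add(Add(-92422, Mul(-934, 1)), -144091)) = Add(Pow(30678, -1), Add(Add(-92422, -934), -144091)) = Add(Rational(1, 30678), Add(-93356, -144091)) = Add(Rational(1, 30678), -237447) = Rational(-7284399065, 30678)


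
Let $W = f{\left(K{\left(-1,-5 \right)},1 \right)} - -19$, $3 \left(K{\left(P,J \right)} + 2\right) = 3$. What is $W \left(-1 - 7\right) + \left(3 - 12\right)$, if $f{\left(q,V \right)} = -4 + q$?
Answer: $-121$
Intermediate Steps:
$K{\left(P,J \right)} = -1$ ($K{\left(P,J \right)} = -2 + \frac{1}{3} \cdot 3 = -2 + 1 = -1$)
$W = 14$ ($W = \left(-4 - 1\right) - -19 = -5 + 19 = 14$)
$W \left(-1 - 7\right) + \left(3 - 12\right) = 14 \left(-1 - 7\right) + \left(3 - 12\right) = 14 \left(-8\right) + \left(3 - 12\right) = -112 - 9 = -121$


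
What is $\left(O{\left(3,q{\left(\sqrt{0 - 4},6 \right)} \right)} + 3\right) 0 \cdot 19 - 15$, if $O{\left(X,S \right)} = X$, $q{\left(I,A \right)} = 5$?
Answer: $-15$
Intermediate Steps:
$\left(O{\left(3,q{\left(\sqrt{0 - 4},6 \right)} \right)} + 3\right) 0 \cdot 19 - 15 = \left(3 + 3\right) 0 \cdot 19 - 15 = 6 \cdot 0 \cdot 19 - 15 = 0 \cdot 19 - 15 = 0 - 15 = -15$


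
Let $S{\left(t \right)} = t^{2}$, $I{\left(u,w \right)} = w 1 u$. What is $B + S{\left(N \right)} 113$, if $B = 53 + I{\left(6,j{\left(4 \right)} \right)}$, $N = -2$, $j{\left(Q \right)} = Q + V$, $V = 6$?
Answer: $565$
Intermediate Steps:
$j{\left(Q \right)} = 6 + Q$ ($j{\left(Q \right)} = Q + 6 = 6 + Q$)
$I{\left(u,w \right)} = u w$ ($I{\left(u,w \right)} = w u = u w$)
$B = 113$ ($B = 53 + 6 \left(6 + 4\right) = 53 + 6 \cdot 10 = 53 + 60 = 113$)
$B + S{\left(N \right)} 113 = 113 + \left(-2\right)^{2} \cdot 113 = 113 + 4 \cdot 113 = 113 + 452 = 565$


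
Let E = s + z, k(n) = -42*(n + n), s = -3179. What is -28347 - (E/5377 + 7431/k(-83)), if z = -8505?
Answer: -354214472569/12496148 ≈ -28346.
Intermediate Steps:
k(n) = -84*n
E = -11684 (E = -3179 - 8505 = -11684)
-28347 - (E/5377 + 7431/k(-83)) = -28347 - (-11684/5377 + 7431/((-84*(-83)))) = -28347 - (-11684*1/5377 + 7431/6972) = -28347 - (-11684/5377 + 7431*(1/6972)) = -28347 - (-11684/5377 + 2477/2324) = -28347 - 1*(-13834787/12496148) = -28347 + 13834787/12496148 = -354214472569/12496148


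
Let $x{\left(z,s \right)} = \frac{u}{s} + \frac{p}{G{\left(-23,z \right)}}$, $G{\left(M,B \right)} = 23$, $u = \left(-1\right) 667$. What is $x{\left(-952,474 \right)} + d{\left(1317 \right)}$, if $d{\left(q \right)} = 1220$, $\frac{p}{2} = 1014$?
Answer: $\frac{14246371}{10902} \approx 1306.8$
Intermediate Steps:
$p = 2028$ ($p = 2 \cdot 1014 = 2028$)
$u = -667$
$x{\left(z,s \right)} = \frac{2028}{23} - \frac{667}{s}$ ($x{\left(z,s \right)} = - \frac{667}{s} + \frac{2028}{23} = \frac{2028}{23} - \frac{667}{s}$)
$x{\left(-952,474 \right)} + d{\left(1317 \right)} = \left(\frac{2028}{23} - \frac{667}{474}\right) + 1220 = \frac{945931}{10902} + 1220 = \frac{14246371}{10902}$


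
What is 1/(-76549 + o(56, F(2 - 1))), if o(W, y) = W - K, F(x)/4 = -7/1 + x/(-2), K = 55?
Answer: -1/76548 ≈ -1.3064e-5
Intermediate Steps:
F(x) = -28 - 2*x (F(x) = 4*(-7/1 + x/(-2)) = 4*(-7*1 + x*(-1/2)) = 4*(-7 - x/2) = -28 - 2*x)
o(W, y) = -55 + W (o(W, y) = W - 1*55 = W - 55 = -55 + W)
1/(-76549 + o(56, F(2 - 1))) = 1/(-76549 + (-55 + 56)) = 1/(-76549 + 1) = 1/(-76548) = -1/76548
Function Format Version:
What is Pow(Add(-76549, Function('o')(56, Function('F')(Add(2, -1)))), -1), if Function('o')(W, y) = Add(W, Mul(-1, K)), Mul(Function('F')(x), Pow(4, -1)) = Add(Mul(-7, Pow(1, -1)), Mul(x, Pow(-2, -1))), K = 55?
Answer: Rational(-1, 76548) ≈ -1.3064e-5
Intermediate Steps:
Function('F')(x) = Add(-28, Mul(-2, x)) (Function('F')(x) = Mul(4, Add(Mul(-7, Pow(1, -1)), Mul(x, Pow(-2, -1)))) = Mul(4, Add(Mul(-7, 1), Mul(x, Rational(-1, 2)))) = Mul(4, Add(-7, Mul(Rational(-1, 2), x))) = Add(-28, Mul(-2, x)))
Function('o')(W, y) = Add(-55, W) (Function('o')(W, y) = Add(W, Mul(-1, 55)) = Add(W, -55) = Add(-55, W))
Pow(Add(-76549, Function('o')(56, Function('F')(Add(2, -1)))), -1) = Pow(Add(-76549, Add(-55, 56)), -1) = Pow(Add(-76549, 1), -1) = Pow(-76548, -1) = Rational(-1, 76548)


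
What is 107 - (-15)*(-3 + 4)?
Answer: 122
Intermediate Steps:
107 - (-15)*(-3 + 4) = 107 - (-15) = 107 - 15*(-1) = 107 + 15 = 122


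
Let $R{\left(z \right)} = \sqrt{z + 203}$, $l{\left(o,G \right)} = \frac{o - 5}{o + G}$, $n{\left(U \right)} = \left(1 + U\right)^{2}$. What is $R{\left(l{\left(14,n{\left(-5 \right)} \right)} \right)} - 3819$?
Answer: $-3819 + \frac{\sqrt{20330}}{10} \approx -3804.7$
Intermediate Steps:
$l{\left(o,G \right)} = \frac{-5 + o}{G + o}$
$R{\left(z \right)} = \sqrt{203 + z}$
$R{\left(l{\left(14,n{\left(-5 \right)} \right)} \right)} - 3819 = \sqrt{203 + \frac{-5 + 14}{\left(1 - 5\right)^{2} + 14}} - 3819 = \sqrt{203 + \frac{1}{\left(-4\right)^{2} + 14} \cdot 9} - 3819 = \sqrt{203 + \frac{1}{16 + 14} \cdot 9} - 3819 = \sqrt{203 + \frac{1}{30} \cdot 9} - 3819 = \sqrt{203 + \frac{3}{10}} - 3819 = \sqrt{\frac{2033}{10}} - 3819 = \frac{\sqrt{20330}}{10} - 3819 = -3819 + \frac{\sqrt{20330}}{10}$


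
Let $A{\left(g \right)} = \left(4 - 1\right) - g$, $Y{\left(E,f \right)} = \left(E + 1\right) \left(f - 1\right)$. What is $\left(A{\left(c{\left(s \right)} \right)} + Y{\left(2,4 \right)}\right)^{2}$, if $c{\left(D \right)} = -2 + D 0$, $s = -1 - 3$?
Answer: $196$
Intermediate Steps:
$Y{\left(E,f \right)} = \left(1 + E\right) \left(-1 + f\right)$
$s = -4$
$c{\left(D \right)} = -2$ ($c{\left(D \right)} = -2 + 0 = -2$)
$A{\left(g \right)} = 3 - g$ ($A{\left(g \right)} = \left(4 - 1\right) - g = 3 - g$)
$\left(A{\left(c{\left(s \right)} \right)} + Y{\left(2,4 \right)}\right)^{2} = \left(\left(3 - -2\right) + \left(-1 + 4 - 2 + 2 \cdot 4\right)\right)^{2} = \left(\left(3 + 2\right) + \left(-1 + 4 - 2 + 8\right)\right)^{2} = \left(5 + 9\right)^{2} = 14^{2} = 196$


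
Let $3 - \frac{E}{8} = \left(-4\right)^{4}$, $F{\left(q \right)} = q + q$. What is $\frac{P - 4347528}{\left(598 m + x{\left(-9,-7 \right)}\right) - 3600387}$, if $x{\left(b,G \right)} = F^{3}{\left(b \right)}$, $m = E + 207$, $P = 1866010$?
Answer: $\frac{2481518}{4692785} \approx 0.52879$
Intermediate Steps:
$F{\left(q \right)} = 2 q$
$E = -2024$ ($E = 24 - 8 \left(-4\right)^{4} = 24 - 2048 = -2024$)
$m = -1817$ ($m = -2024 + 207 = -1817$)
$x{\left(b,G \right)} = 8 b^{3}$ ($x{\left(b,G \right)} = \left(2 b\right)^{3} = 8 b^{3}$)
$\frac{P - 4347528}{\left(598 m + x{\left(-9,-7 \right)}\right) - 3600387} = \frac{1866010 - 4347528}{\left(598 \left(-1817\right) + 8 \left(-9\right)^{3}\right) - 3600387} = - \frac{2481518}{\left(-1086566 + 8 \left(-729\right)\right) - 3600387} = - \frac{2481518}{\left(-1086566 - 5832\right) - 3600387} = - \frac{2481518}{-1092398 - 3600387} = - \frac{2481518}{-4692785} = \left(-2481518\right) \left(- \frac{1}{4692785}\right) = \frac{2481518}{4692785}$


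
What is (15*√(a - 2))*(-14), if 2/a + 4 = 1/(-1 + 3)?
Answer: -90*I*√14 ≈ -336.75*I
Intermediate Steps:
a = -4/7 (a = 2/(-4 + 1/(-1 + 3)) = 2/(-4 + 1/2) = 2/(-4 + ½) = 2/(-7/2) = 2*(-2/7) = -4/7 ≈ -0.57143)
(15*√(a - 2))*(-14) = (15*√(-4/7 - 2))*(-14) = (15*√(-18/7))*(-14) = (15*(3*I*√14/7))*(-14) = (45*I*√14/7)*(-14) = -90*I*√14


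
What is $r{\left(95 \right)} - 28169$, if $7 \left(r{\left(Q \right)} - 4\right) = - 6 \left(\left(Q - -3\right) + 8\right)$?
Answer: $- \frac{197791}{7} \approx -28256.0$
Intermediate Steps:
$r{\left(Q \right)} = - \frac{38}{7} - \frac{6 Q}{7}$ ($r{\left(Q \right)} = 4 + \frac{\left(-6\right) \left(\left(Q - -3\right) + 8\right)}{7} = 4 + \frac{\left(-6\right) \left(\left(Q + 3\right) + 8\right)}{7} = 4 + \frac{\left(-6\right) \left(\left(3 + Q\right) + 8\right)}{7} = 4 + \frac{\left(-6\right) \left(11 + Q\right)}{7} = 4 + \frac{-66 - 6 Q}{7} = 4 - \left(\frac{66}{7} + \frac{6 Q}{7}\right) = - \frac{38}{7} - \frac{6 Q}{7}$)
$r{\left(95 \right)} - 28169 = \left(- \frac{38}{7} - \frac{570}{7}\right) - 28169 = - \frac{608}{7} - 28169 = - \frac{197791}{7}$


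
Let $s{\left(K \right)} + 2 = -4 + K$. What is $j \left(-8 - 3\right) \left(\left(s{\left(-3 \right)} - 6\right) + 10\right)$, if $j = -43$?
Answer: $-2365$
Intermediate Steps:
$s{\left(K \right)} = -6 + K$ ($s{\left(K \right)} = -2 + \left(-4 + K\right) = -6 + K$)
$j \left(-8 - 3\right) \left(\left(s{\left(-3 \right)} - 6\right) + 10\right) = - 43 \left(-8 - 3\right) \left(\left(\left(-6 - 3\right) - 6\right) + 10\right) = \left(-43\right) \left(-11\right) \left(\left(-9 - 6\right) + 10\right) = 473 \left(-15 + 10\right) = 473 \left(-5\right) = -2365$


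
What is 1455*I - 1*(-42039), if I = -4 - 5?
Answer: 28944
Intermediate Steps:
I = -9
1455*I - 1*(-42039) = 1455*(-9) - 1*(-42039) = -13095 + 42039 = 28944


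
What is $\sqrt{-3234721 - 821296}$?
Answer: $i \sqrt{4056017} \approx 2014.0 i$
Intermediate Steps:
$\sqrt{-3234721 - 821296} = \sqrt{-4056017} = i \sqrt{4056017}$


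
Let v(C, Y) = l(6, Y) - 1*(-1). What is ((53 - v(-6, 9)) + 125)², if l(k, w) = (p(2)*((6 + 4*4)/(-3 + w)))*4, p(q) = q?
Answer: 196249/9 ≈ 21805.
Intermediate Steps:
l(k, w) = 176/(-3 + w) (l(k, w) = (2*((6 + 4*4)/(-3 + w)))*4 = (2*((6 + 16)/(-3 + w)))*4 = (2*(22/(-3 + w)))*4 = (44/(-3 + w))*4 = 176/(-3 + w))
v(C, Y) = 1 + 176/(-3 + Y) (v(C, Y) = 176/(-3 + Y) - 1*(-1) = 176/(-3 + Y) + 1 = 1 + 176/(-3 + Y))
((53 - v(-6, 9)) + 125)² = ((53 - (173 + 9)/(-3 + 9)) + 125)² = ((53 - 182/6) + 125)² = ((53 - 1*91/3) + 125)² = ((53 - 91/3) + 125)² = (68/3 + 125)² = (443/3)² = 196249/9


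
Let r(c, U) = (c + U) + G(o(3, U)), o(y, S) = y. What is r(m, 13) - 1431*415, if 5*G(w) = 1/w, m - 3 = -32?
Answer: -8908214/15 ≈ -5.9388e+5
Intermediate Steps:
m = -29 (m = 3 - 32 = -29)
G(w) = 1/(5*w)
r(c, U) = 1/15 + U + c (r(c, U) = (c + U) + (⅕)/3 = (U + c) + (⅕)*(⅓) = (U + c) + 1/15 = 1/15 + U + c)
r(m, 13) - 1431*415 = (1/15 + 13 - 29) - 1431*415 = -239/15 - 593865 = -8908214/15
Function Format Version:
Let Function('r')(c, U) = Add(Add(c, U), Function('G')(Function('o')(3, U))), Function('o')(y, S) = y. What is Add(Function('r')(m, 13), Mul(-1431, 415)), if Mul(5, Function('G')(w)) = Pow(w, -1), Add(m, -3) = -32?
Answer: Rational(-8908214, 15) ≈ -5.9388e+5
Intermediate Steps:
m = -29 (m = Add(3, -32) = -29)
Function('G')(w) = Mul(Rational(1, 5), Pow(w, -1))
Function('r')(c, U) = Add(Rational(1, 15), U, c) (Function('r')(c, U) = Add(Add(c, U), Mul(Rational(1, 5), Pow(3, -1))) = Add(Add(U, c), Mul(Rational(1, 5), Rational(1, 3))) = Add(Add(U, c), Rational(1, 15)) = Add(Rational(1, 15), U, c))
Add(Function('r')(m, 13), Mul(-1431, 415)) = Add(Add(Rational(1, 15), 13, -29), Mul(-1431, 415)) = Add(Rational(-239, 15), -593865) = Rational(-8908214, 15)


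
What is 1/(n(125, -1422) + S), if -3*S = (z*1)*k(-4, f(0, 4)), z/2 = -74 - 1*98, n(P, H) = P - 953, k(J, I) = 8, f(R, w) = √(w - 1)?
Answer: 3/268 ≈ 0.011194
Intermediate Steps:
f(R, w) = √(-1 + w)
n(P, H) = -953 + P
z = -344 (z = 2*(-74 - 1*98) = 2*(-74 - 98) = 2*(-172) = -344)
S = 2752/3 (S = -(-344*1)*8/3 = -(-344)*8/3 = -⅓*(-2752) = 2752/3 ≈ 917.33)
1/(n(125, -1422) + S) = 1/((-953 + 125) + 2752/3) = 1/(-828 + 2752/3) = 1/(268/3) = 3/268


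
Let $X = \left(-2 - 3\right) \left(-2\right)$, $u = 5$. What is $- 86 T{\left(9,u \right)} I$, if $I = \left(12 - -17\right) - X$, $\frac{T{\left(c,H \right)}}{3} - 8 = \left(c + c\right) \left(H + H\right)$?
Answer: $-921576$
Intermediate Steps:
$X = 10$ ($X = \left(-5\right) \left(-2\right) = 10$)
$T{\left(c,H \right)} = 24 + 12 H c$ ($T{\left(c,H \right)} = 24 + 3 \left(c + c\right) \left(H + H\right) = 24 + 3 \cdot 2 c 2 H = 24 + 3 \cdot 4 H c = 24 + 12 H c$)
$I = 19$ ($I = \left(12 - -17\right) - 10 = \left(12 + 17\right) - 10 = 29 - 10 = 19$)
$- 86 T{\left(9,u \right)} I = - 86 \left(24 + 12 \cdot 5 \cdot 9\right) 19 = - 86 \left(24 + 540\right) 19 = \left(-86\right) 564 \cdot 19 = \left(-48504\right) 19 = -921576$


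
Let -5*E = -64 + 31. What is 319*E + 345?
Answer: 12252/5 ≈ 2450.4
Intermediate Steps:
E = 33/5 (E = -(-64 + 31)/5 = -⅕*(-33) = 33/5 ≈ 6.6000)
319*E + 345 = 319*(33/5) + 345 = 10527/5 + 345 = 12252/5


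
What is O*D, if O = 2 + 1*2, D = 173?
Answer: 692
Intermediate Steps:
O = 4 (O = 2 + 2 = 4)
O*D = 4*173 = 692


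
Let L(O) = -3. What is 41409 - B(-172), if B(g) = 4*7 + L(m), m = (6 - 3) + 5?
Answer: 41384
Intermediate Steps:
m = 8 (m = 3 + 5 = 8)
B(g) = 25 (B(g) = 4*7 - 3 = 28 - 3 = 25)
41409 - B(-172) = 41409 - 1*25 = 41409 - 25 = 41384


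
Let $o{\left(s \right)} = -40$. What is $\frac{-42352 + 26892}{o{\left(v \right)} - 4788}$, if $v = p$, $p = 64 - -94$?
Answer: $\frac{3865}{1207} \approx 3.2022$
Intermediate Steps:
$p = 158$ ($p = 64 + 94 = 158$)
$v = 158$
$\frac{-42352 + 26892}{o{\left(v \right)} - 4788} = \frac{-42352 + 26892}{-40 - 4788} = - \frac{15460}{-40 - 4788} = - \frac{15460}{-4828} = \left(-15460\right) \left(- \frac{1}{4828}\right) = \frac{3865}{1207}$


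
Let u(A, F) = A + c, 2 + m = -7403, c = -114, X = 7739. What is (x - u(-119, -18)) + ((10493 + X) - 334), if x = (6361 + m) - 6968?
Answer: 10119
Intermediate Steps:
m = -7405 (m = -2 - 7403 = -7405)
u(A, F) = -114 + A (u(A, F) = A - 114 = -114 + A)
x = -8012 (x = (6361 - 7405) - 6968 = -1044 - 6968 = -8012)
(x - u(-119, -18)) + ((10493 + X) - 334) = (-8012 - (-114 - 119)) + ((10493 + 7739) - 334) = (-8012 - 1*(-233)) + (18232 - 334) = (-8012 + 233) + 17898 = -7779 + 17898 = 10119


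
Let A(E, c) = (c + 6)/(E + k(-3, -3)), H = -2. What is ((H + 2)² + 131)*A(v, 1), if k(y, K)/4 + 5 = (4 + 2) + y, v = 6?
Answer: -917/2 ≈ -458.50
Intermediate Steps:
k(y, K) = 4 + 4*y (k(y, K) = -20 + 4*((4 + 2) + y) = -20 + 4*(6 + y) = -20 + (24 + 4*y) = 4 + 4*y)
A(E, c) = (6 + c)/(-8 + E) (A(E, c) = (c + 6)/(E + (4 + 4*(-3))) = (6 + c)/(E + (4 - 12)) = (6 + c)/(E - 8) = (6 + c)/(-8 + E))
((H + 2)² + 131)*A(v, 1) = ((-2 + 2)² + 131)*((6 + 1)/(-8 + 6)) = (0² + 131)*(7/(-2)) = (0 + 131)*(-½*7) = 131*(-7/2) = -917/2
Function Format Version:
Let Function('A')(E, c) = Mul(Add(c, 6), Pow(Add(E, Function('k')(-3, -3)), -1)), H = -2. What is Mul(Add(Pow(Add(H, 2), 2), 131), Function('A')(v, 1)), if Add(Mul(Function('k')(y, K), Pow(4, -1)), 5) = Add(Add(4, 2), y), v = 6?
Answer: Rational(-917, 2) ≈ -458.50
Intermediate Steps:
Function('k')(y, K) = Add(4, Mul(4, y)) (Function('k')(y, K) = Add(-20, Mul(4, Add(Add(4, 2), y))) = Add(-20, Mul(4, Add(6, y))) = Add(-20, Add(24, Mul(4, y))) = Add(4, Mul(4, y)))
Function('A')(E, c) = Mul(Pow(Add(-8, E), -1), Add(6, c)) (Function('A')(E, c) = Mul(Add(c, 6), Pow(Add(E, Add(4, Mul(4, -3))), -1)) = Mul(Add(6, c), Pow(Add(E, Add(4, -12)), -1)) = Mul(Add(6, c), Pow(Add(E, -8), -1)) = Mul(Add(6, c), Pow(Add(-8, E), -1)) = Mul(Pow(Add(-8, E), -1), Add(6, c)))
Mul(Add(Pow(Add(H, 2), 2), 131), Function('A')(v, 1)) = Mul(Add(Pow(Add(-2, 2), 2), 131), Mul(Pow(Add(-8, 6), -1), Add(6, 1))) = Mul(Add(Pow(0, 2), 131), Mul(Pow(-2, -1), 7)) = Mul(Add(0, 131), Mul(Rational(-1, 2), 7)) = Mul(131, Rational(-7, 2)) = Rational(-917, 2)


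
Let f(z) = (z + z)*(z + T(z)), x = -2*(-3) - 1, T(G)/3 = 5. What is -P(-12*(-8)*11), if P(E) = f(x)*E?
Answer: -211200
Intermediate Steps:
T(G) = 15 (T(G) = 3*5 = 15)
x = 5 (x = 6 - 1 = 5)
f(z) = 2*z*(15 + z) (f(z) = (z + z)*(z + 15) = (2*z)*(15 + z) = 2*z*(15 + z))
P(E) = 200*E (P(E) = (2*5*(15 + 5))*E = (2*5*20)*E = 200*E)
-P(-12*(-8)*11) = -200*-12*(-8)*11 = -200*96*11 = -200*1056 = -1*211200 = -211200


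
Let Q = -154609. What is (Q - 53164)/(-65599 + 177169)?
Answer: -207773/111570 ≈ -1.8623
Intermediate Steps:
(Q - 53164)/(-65599 + 177169) = (-154609 - 53164)/(-65599 + 177169) = -207773/111570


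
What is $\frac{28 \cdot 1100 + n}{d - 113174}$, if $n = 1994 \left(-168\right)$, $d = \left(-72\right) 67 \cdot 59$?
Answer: $\frac{152096}{198895} \approx 0.7647$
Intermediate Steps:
$d = -284616$ ($d = \left(-4824\right) 59 = -284616$)
$n = -334992$
$\frac{28 \cdot 1100 + n}{d - 113174} = \frac{28 \cdot 1100 - 334992}{-284616 - 113174} = \frac{30800 - 334992}{-397790} = \left(-304192\right) \left(- \frac{1}{397790}\right) = \frac{152096}{198895}$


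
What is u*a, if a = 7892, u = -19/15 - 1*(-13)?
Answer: 1388992/15 ≈ 92600.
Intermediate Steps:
u = 176/15 (u = -19*1/15 + 13 = -19/15 + 13 = 176/15 ≈ 11.733)
u*a = (176/15)*7892 = 1388992/15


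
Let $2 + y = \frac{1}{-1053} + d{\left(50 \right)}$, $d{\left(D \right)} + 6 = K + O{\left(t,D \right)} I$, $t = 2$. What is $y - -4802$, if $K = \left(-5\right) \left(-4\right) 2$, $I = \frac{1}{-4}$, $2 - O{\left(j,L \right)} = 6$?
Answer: $\frac{5091254}{1053} \approx 4835.0$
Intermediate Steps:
$O{\left(j,L \right)} = -4$ ($O{\left(j,L \right)} = 2 - 6 = -4$)
$I = - \frac{1}{4} \approx -0.25$
$K = 40$ ($K = 20 \cdot 2 = 40$)
$d{\left(D \right)} = 35$ ($d{\left(D \right)} = -6 + \left(40 - -1\right) = -6 + \left(40 + 1\right) = -6 + 41 = 35$)
$y = \frac{34748}{1053}$ ($y = -2 + \left(\frac{1}{-1053} + 35\right) = -2 + \left(- \frac{1}{1053} + 35\right) = -2 + \frac{36854}{1053} = \frac{34748}{1053} \approx 32.999$)
$y - -4802 = \frac{34748}{1053} - -4802 = \frac{34748}{1053} + 4802 = \frac{5091254}{1053}$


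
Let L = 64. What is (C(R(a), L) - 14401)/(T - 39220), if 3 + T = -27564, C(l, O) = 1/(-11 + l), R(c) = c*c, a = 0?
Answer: 158412/734657 ≈ 0.21563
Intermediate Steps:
R(c) = c²
T = -27567 (T = -3 - 27564 = -27567)
(C(R(a), L) - 14401)/(T - 39220) = (1/(-11 + 0²) - 14401)/(-27567 - 39220) = (1/(-11 + 0) - 14401)/(-66787) = (1/(-11) - 14401)*(-1/66787) = (-1/11 - 14401)*(-1/66787) = -158412/11*(-1/66787) = 158412/734657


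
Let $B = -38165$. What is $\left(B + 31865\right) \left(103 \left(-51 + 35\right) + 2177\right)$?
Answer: $-3332700$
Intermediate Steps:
$\left(B + 31865\right) \left(103 \left(-51 + 35\right) + 2177\right) = \left(-38165 + 31865\right) \left(103 \left(-51 + 35\right) + 2177\right) = - 6300 \left(103 \left(-16\right) + 2177\right) = - 6300 \left(-1648 + 2177\right) = \left(-6300\right) 529 = -3332700$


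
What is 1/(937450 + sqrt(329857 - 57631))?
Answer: 468725/439406115137 - sqrt(272226)/878812230274 ≈ 1.0661e-6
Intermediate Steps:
1/(937450 + sqrt(329857 - 57631)) = 1/(937450 + sqrt(272226))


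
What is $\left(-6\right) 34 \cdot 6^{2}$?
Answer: $-7344$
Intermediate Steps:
$\left(-6\right) 34 \cdot 6^{2} = \left(-204\right) 36 = -7344$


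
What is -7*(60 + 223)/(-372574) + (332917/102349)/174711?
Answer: 2734406159209/512475426345522 ≈ 0.0053357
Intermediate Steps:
-7*(60 + 223)/(-372574) + (332917/102349)/174711 = -7*283*(-1/372574) + (332917*(1/102349))*(1/174711) = -1981*(-1/372574) + (25609/7873)*(1/174711) = 1981/372574 + 25609/1375499703 = 2734406159209/512475426345522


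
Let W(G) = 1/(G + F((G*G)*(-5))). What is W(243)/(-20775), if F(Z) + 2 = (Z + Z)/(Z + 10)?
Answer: -59047/298088529375 ≈ -1.9809e-7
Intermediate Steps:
F(Z) = -2 + 2*Z/(10 + Z) (F(Z) = -2 + (Z + Z)/(Z + 10) = -2 + (2*Z)/(10 + Z) = -2 + 2*Z/(10 + Z))
W(G) = 1/(G - 20/(10 - 5*G**2)) (W(G) = 1/(G - 20/(10 + (G*G)*(-5))) = 1/(G - 20/(10 + G**2*(-5))) = 1/(G - 20/(10 - 5*G**2)))
W(243)/(-20775) = ((-2 + 243**2)/(4 + 243*(-2 + 243**2)))/(-20775) = ((-2 + 59049)/(4 + 243*(-2 + 59049)))*(-1/20775) = (59047/(4 + 243*59047))*(-1/20775) = (59047/(4 + 14348421))*(-1/20775) = (59047/14348425)*(-1/20775) = -59047/298088529375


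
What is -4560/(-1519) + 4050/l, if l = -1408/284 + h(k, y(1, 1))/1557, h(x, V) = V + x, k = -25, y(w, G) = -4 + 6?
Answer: -677572998330/834989743 ≈ -811.47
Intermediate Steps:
y(w, G) = 2
l = -549697/110547 (l = -1408/284 + (2 - 25)/1557 = -1408*1/284 - 23*1/1557 = -352/71 - 23/1557 = -549697/110547 ≈ -4.9725)
-4560/(-1519) + 4050/l = -4560/(-1519) + 4050/(-549697/110547) = -4560*(-1/1519) + 4050*(-110547/549697) = 4560/1519 - 447715350/549697 = -677572998330/834989743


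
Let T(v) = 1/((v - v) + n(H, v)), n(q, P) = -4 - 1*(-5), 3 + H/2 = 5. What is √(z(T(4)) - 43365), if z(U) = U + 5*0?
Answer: 2*I*√10841 ≈ 208.24*I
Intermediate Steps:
H = 4 (H = -6 + 2*5 = -6 + 10 = 4)
n(q, P) = 1 (n(q, P) = -4 + 5 = 1)
T(v) = 1 (T(v) = 1/((v - v) + 1) = 1/(0 + 1) = 1/1 = 1)
z(U) = U (z(U) = U + 0 = U)
√(z(T(4)) - 43365) = √(1 - 43365) = √(-43364) = 2*I*√10841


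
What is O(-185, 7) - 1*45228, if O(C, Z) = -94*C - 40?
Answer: -27878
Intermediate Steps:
O(C, Z) = -40 - 94*C
O(-185, 7) - 1*45228 = (-40 - 94*(-185)) - 1*45228 = (-40 + 17390) - 45228 = 17350 - 45228 = -27878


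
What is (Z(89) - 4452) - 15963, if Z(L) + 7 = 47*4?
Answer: -20234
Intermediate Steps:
Z(L) = 181 (Z(L) = -7 + 47*4 = -7 + 188 = 181)
(Z(89) - 4452) - 15963 = (181 - 4452) - 15963 = -4271 - 15963 = -20234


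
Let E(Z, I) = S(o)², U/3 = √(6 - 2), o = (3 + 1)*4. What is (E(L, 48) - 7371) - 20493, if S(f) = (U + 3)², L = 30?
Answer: -21303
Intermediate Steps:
o = 16 (o = 4*4 = 16)
U = 6 (U = 3*√(6 - 2) = 3*√4 = 3*2 = 6)
S(f) = 81 (S(f) = (6 + 3)² = 9² = 81)
E(Z, I) = 6561 (E(Z, I) = 81² = 6561)
(E(L, 48) - 7371) - 20493 = (6561 - 7371) - 20493 = -810 - 20493 = -21303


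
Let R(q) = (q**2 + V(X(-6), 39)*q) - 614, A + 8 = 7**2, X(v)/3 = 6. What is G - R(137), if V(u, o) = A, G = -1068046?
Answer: -1091818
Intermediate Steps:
X(v) = 18 (X(v) = 3*6 = 18)
A = 41 (A = -8 + 7**2 = -8 + 49 = 41)
V(u, o) = 41
R(q) = -614 + q**2 + 41*q (R(q) = (q**2 + 41*q) - 614 = -614 + q**2 + 41*q)
G - R(137) = -1068046 - (-614 + 137**2 + 41*137) = -1068046 - (-614 + 18769 + 5617) = -1068046 - 1*23772 = -1068046 - 23772 = -1091818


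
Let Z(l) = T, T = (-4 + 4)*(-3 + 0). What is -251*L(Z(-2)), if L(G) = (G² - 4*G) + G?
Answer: 0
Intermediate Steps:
T = 0 (T = 0*(-3) = 0)
Z(l) = 0
L(G) = G² - 3*G
-251*L(Z(-2)) = -0*(-3 + 0) = -0*(-3) = -251*0 = 0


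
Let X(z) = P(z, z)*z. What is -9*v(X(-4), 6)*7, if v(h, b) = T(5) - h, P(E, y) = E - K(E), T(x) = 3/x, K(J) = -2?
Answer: 2331/5 ≈ 466.20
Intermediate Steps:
P(E, y) = 2 + E (P(E, y) = E - 1*(-2) = E + 2 = 2 + E)
X(z) = z*(2 + z) (X(z) = (2 + z)*z = z*(2 + z))
v(h, b) = 3/5 - h
-9*v(X(-4), 6)*7 = -9*(3/5 - (-4)*(2 - 4))*7 = -9*(3/5 - (-4)*(-2))*7 = -9*(3/5 - 1*8)*7 = -9*(3/5 - 8)*7 = -9*(-37/5)*7 = (333/5)*7 = 2331/5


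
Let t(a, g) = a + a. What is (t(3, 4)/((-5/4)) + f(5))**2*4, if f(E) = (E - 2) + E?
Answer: 1024/25 ≈ 40.960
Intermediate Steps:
t(a, g) = 2*a
f(E) = -2 + 2*E (f(E) = (-2 + E) + E = -2 + 2*E)
(t(3, 4)/((-5/4)) + f(5))**2*4 = ((2*3)/((-5/4)) + (-2 + 2*5))**2*4 = (6/((-5*1/4)) + (-2 + 10))**2*4 = (6/(-5/4) + 8)**2*4 = (6*(-4/5) + 8)**2*4 = (-24/5 + 8)**2*4 = (16/5)**2*4 = (256/25)*4 = 1024/25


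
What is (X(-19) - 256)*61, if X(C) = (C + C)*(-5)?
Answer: -4026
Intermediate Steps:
X(C) = -10*C (X(C) = (2*C)*(-5) = -10*C)
(X(-19) - 256)*61 = (-10*(-19) - 256)*61 = (190 - 256)*61 = -66*61 = -4026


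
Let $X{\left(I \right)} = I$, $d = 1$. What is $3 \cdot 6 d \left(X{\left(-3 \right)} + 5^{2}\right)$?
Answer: $396$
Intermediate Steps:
$3 \cdot 6 d \left(X{\left(-3 \right)} + 5^{2}\right) = 3 \cdot 6 \cdot 1 \left(-3 + 5^{2}\right) = 18 \cdot 1 \left(-3 + 25\right) = 18 \cdot 22 = 396$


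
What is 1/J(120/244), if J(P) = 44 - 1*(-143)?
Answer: 1/187 ≈ 0.0053476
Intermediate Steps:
J(P) = 187 (J(P) = 44 + 143 = 187)
1/J(120/244) = 1/187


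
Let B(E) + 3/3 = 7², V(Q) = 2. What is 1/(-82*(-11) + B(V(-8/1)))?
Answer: 1/950 ≈ 0.0010526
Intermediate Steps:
B(E) = 48 (B(E) = -1 + 7² = -1 + 49 = 48)
1/(-82*(-11) + B(V(-8/1))) = 1/(-82*(-11) + 48) = 1/(902 + 48) = 1/950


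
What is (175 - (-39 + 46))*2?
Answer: 336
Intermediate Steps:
(175 - (-39 + 46))*2 = (175 - 1*7)*2 = (175 - 7)*2 = 168*2 = 336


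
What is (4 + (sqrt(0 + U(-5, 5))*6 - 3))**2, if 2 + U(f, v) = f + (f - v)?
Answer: -611 + 12*I*sqrt(17) ≈ -611.0 + 49.477*I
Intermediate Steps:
U(f, v) = -2 - v + 2*f (U(f, v) = -2 + (f + (f - v)) = -2 + (-v + 2*f) = -2 - v + 2*f)
(4 + (sqrt(0 + U(-5, 5))*6 - 3))**2 = (4 + (sqrt(0 + (-2 - 1*5 + 2*(-5)))*6 - 3))**2 = (4 + (sqrt(0 + (-2 - 5 - 10))*6 - 3))**2 = (4 + (sqrt(0 - 17)*6 - 3))**2 = (4 + (sqrt(-17)*6 - 3))**2 = (4 + ((I*sqrt(17))*6 - 3))**2 = (4 + (6*I*sqrt(17) - 3))**2 = (4 + (-3 + 6*I*sqrt(17)))**2 = (1 + 6*I*sqrt(17))**2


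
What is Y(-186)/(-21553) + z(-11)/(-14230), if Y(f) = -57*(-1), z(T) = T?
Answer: -574027/306699190 ≈ -0.0018716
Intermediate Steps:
Y(f) = 57
Y(-186)/(-21553) + z(-11)/(-14230) = 57/(-21553) - 11/(-14230) = 57*(-1/21553) - 11*(-1/14230) = -57/21553 + 11/14230 = -574027/306699190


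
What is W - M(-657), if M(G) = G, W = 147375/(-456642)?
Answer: 33318491/50738 ≈ 656.68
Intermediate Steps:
W = -16375/50738 (W = 147375*(-1/456642) = -16375/50738 ≈ -0.32274)
W - M(-657) = -16375/50738 - 1*(-657) = -16375/50738 + 657 = 33318491/50738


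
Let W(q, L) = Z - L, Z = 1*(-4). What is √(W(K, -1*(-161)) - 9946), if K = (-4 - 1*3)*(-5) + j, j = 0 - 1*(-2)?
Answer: I*√10111 ≈ 100.55*I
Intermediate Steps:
Z = -4
j = 2 (j = 0 + 2 = 2)
K = 37 (K = (-4 - 1*3)*(-5) + 2 = (-4 - 3)*(-5) + 2 = -7*(-5) + 2 = 35 + 2 = 37)
W(q, L) = -4 - L
√(W(K, -1*(-161)) - 9946) = √((-4 - (-1)*(-161)) - 9946) = √((-4 - 1*161) - 9946) = √((-4 - 161) - 9946) = √(-165 - 9946) = √(-10111) = I*√10111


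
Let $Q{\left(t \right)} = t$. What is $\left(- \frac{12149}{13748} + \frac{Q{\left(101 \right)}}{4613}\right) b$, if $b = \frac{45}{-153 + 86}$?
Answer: $\frac{351352215}{607015444} \approx 0.57882$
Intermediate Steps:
$b = - \frac{45}{67}$ ($b = \frac{45}{-67} = 45 \left(- \frac{1}{67}\right) = - \frac{45}{67} \approx -0.67164$)
$\left(- \frac{12149}{13748} + \frac{Q{\left(101 \right)}}{4613}\right) b = \left(- \frac{12149}{13748} + \frac{101}{4613}\right) \left(- \frac{45}{67}\right) = \left(- \frac{7807827}{9059932}\right) \left(- \frac{45}{67}\right) = \frac{351352215}{607015444}$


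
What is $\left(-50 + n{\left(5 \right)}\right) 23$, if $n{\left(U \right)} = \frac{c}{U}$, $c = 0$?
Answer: $-1150$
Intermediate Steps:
$n{\left(U \right)} = 0$ ($n{\left(U \right)} = \frac{0}{U} = 0$)
$\left(-50 + n{\left(5 \right)}\right) 23 = \left(-50 + 0\right) 23 = \left(-50\right) 23 = -1150$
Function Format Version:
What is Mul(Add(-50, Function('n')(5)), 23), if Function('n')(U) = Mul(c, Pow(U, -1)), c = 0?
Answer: -1150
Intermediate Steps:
Function('n')(U) = 0 (Function('n')(U) = Mul(0, Pow(U, -1)) = 0)
Mul(Add(-50, Function('n')(5)), 23) = Mul(Add(-50, 0), 23) = Mul(-50, 23) = -1150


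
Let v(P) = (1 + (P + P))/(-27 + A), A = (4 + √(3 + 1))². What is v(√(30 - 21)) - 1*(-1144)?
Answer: 10303/9 ≈ 1144.8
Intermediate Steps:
A = 36 (A = (4 + √4)² = (4 + 2)² = 6² = 36)
v(P) = ⅑ + 2*P/9 (v(P) = (1 + (P + P))/(-27 + 36) = (1 + 2*P)/9 = (1 + 2*P)*(⅑) = ⅑ + 2*P/9)
v(√(30 - 21)) - 1*(-1144) = (⅑ + 2*√(30 - 21)/9) - 1*(-1144) = (⅑ + 2*√9/9) + 1144 = (⅑ + (2/9)*3) + 1144 = (⅑ + ⅔) + 1144 = 7/9 + 1144 = 10303/9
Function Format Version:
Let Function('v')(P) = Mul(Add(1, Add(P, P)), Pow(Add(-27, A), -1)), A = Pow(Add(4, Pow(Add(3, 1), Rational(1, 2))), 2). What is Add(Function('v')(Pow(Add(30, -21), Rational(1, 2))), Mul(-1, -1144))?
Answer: Rational(10303, 9) ≈ 1144.8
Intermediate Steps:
A = 36 (A = Pow(Add(4, Pow(4, Rational(1, 2))), 2) = Pow(Add(4, 2), 2) = Pow(6, 2) = 36)
Function('v')(P) = Add(Rational(1, 9), Mul(Rational(2, 9), P)) (Function('v')(P) = Mul(Add(1, Add(P, P)), Pow(Add(-27, 36), -1)) = Mul(Add(1, Mul(2, P)), Pow(9, -1)) = Mul(Add(1, Mul(2, P)), Rational(1, 9)) = Add(Rational(1, 9), Mul(Rational(2, 9), P)))
Add(Function('v')(Pow(Add(30, -21), Rational(1, 2))), Mul(-1, -1144)) = Add(Add(Rational(1, 9), Mul(Rational(2, 9), Pow(Add(30, -21), Rational(1, 2)))), Mul(-1, -1144)) = Add(Add(Rational(1, 9), Mul(Rational(2, 9), Pow(9, Rational(1, 2)))), 1144) = Add(Add(Rational(1, 9), Mul(Rational(2, 9), 3)), 1144) = Add(Add(Rational(1, 9), Rational(2, 3)), 1144) = Add(Rational(7, 9), 1144) = Rational(10303, 9)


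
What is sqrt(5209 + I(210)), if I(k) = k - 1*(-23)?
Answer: sqrt(5442) ≈ 73.770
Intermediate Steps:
I(k) = 23 + k (I(k) = k + 23 = 23 + k)
sqrt(5209 + I(210)) = sqrt(5209 + (23 + 210)) = sqrt(5209 + 233) = sqrt(5442)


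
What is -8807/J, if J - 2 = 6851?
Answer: -8807/6853 ≈ -1.2851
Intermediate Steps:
J = 6853 (J = 2 + 6851 = 6853)
-8807/J = -8807/6853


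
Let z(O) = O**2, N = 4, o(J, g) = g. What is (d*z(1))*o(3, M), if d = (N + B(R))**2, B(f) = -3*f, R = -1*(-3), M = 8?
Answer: 200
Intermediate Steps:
R = 3
d = 25 (d = (4 - 3*3)**2 = (4 - 9)**2 = (-5)**2 = 25)
(d*z(1))*o(3, M) = (25*1**2)*8 = (25*1)*8 = 25*8 = 200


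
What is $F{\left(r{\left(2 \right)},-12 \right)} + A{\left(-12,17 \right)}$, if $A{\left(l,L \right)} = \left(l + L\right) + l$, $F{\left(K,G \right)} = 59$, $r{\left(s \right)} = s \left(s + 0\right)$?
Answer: $52$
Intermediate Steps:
$r{\left(s \right)} = s^{2}$ ($r{\left(s \right)} = s s = s^{2}$)
$A{\left(l,L \right)} = L + 2 l$ ($A{\left(l,L \right)} = \left(L + l\right) + l = L + 2 l$)
$F{\left(r{\left(2 \right)},-12 \right)} + A{\left(-12,17 \right)} = 59 + \left(17 + 2 \left(-12\right)\right) = 59 + \left(17 - 24\right) = 59 - 7 = 52$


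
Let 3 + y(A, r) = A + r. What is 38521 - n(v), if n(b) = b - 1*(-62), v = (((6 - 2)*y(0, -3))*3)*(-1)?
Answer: 38387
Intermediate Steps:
y(A, r) = -3 + A + r (y(A, r) = -3 + (A + r) = -3 + A + r)
v = 72 (v = (((6 - 2)*(-3 + 0 - 3))*3)*(-1) = ((4*(-6))*3)*(-1) = -24*3*(-1) = -72*(-1) = 72)
n(b) = 62 + b (n(b) = b + 62 = 62 + b)
38521 - n(v) = 38521 - (62 + 72) = 38521 - 1*134 = 38521 - 134 = 38387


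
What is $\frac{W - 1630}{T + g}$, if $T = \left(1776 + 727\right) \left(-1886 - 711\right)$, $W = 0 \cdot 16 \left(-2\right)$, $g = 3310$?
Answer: $\frac{1630}{6496981} \approx 0.00025089$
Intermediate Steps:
$W = 0$ ($W = 0 \left(-2\right) = 0$)
$T = -6500291$ ($T = 2503 \left(-2597\right) = -6500291$)
$\frac{W - 1630}{T + g} = \frac{0 - 1630}{-6500291 + 3310} = - \frac{1630}{-6496981} = \left(-1630\right) \left(- \frac{1}{6496981}\right) = \frac{1630}{6496981}$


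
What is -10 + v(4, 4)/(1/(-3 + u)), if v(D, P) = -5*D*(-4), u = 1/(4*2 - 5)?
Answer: -670/3 ≈ -223.33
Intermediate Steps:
u = ⅓ (u = 1/(8 - 5) = 1/3 = ⅓ ≈ 0.33333)
v(D, P) = 20*D
-10 + v(4, 4)/(1/(-3 + u)) = -10 + (20*4)/(1/(-3 + ⅓)) = -10 + 80/(1/(-8/3)) = -10 + 80/(-3/8) = -10 + 80*(-8/3) = -10 - 640/3 = -670/3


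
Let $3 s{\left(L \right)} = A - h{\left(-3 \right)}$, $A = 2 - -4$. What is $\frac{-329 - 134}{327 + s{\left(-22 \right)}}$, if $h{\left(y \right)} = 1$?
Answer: $- \frac{1389}{986} \approx -1.4087$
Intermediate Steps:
$A = 6$ ($A = 2 + 4 = 6$)
$s{\left(L \right)} = \frac{5}{3}$ ($s{\left(L \right)} = \frac{6 - 1}{3} = \frac{1}{3} \cdot 5 = \frac{5}{3}$)
$\frac{-329 - 134}{327 + s{\left(-22 \right)}} = \frac{-329 - 134}{327 + \frac{5}{3}} = - \frac{463}{\frac{986}{3}} = \left(-463\right) \frac{3}{986} = - \frac{1389}{986}$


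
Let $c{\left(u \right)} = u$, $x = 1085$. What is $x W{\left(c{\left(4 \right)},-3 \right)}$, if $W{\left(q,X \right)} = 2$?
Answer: $2170$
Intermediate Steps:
$x W{\left(c{\left(4 \right)},-3 \right)} = 1085 \cdot 2 = 2170$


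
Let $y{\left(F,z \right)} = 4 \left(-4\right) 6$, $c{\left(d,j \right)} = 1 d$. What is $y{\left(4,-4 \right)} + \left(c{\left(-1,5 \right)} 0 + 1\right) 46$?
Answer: $-50$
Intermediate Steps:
$c{\left(d,j \right)} = d$
$y{\left(F,z \right)} = -96$ ($y{\left(F,z \right)} = \left(-16\right) 6 = -96$)
$y{\left(4,-4 \right)} + \left(c{\left(-1,5 \right)} 0 + 1\right) 46 = -96 + \left(\left(-1\right) 0 + 1\right) 46 = -96 + \left(0 + 1\right) 46 = -96 + 1 \cdot 46 = -96 + 46 = -50$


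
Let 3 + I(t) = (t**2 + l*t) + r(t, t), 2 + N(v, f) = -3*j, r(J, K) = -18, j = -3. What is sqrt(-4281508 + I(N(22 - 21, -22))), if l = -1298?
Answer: I*sqrt(4290566) ≈ 2071.4*I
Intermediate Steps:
N(v, f) = 7 (N(v, f) = -2 - 3*(-3) = -2 + 9 = 7)
I(t) = -21 + t**2 - 1298*t (I(t) = -3 + ((t**2 - 1298*t) - 18) = -3 + (-18 + t**2 - 1298*t) = -21 + t**2 - 1298*t)
sqrt(-4281508 + I(N(22 - 21, -22))) = sqrt(-4281508 + (-21 + 7**2 - 1298*7)) = sqrt(-4281508 + (-21 + 49 - 9086)) = sqrt(-4281508 - 9058) = sqrt(-4290566) = I*sqrt(4290566)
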